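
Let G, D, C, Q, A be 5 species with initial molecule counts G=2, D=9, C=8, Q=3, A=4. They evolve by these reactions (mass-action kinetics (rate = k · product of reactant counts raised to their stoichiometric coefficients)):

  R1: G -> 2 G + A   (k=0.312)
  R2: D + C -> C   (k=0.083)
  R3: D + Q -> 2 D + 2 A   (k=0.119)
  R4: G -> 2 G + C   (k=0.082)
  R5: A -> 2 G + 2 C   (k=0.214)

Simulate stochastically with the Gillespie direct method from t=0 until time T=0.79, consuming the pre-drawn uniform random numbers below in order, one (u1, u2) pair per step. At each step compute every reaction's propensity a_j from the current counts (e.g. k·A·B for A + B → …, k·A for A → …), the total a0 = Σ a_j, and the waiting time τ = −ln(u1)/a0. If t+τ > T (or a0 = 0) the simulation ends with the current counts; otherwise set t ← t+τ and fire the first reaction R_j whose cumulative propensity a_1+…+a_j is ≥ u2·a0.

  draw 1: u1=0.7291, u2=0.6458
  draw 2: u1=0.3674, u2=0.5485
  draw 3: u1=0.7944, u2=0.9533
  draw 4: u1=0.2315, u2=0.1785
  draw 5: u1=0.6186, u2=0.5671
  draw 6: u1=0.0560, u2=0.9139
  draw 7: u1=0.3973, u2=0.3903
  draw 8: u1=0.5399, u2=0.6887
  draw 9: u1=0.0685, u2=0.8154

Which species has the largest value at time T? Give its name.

Dominant species at T: C

t=0.000: G=2 D=9 C=8 Q=3 A=4
Draw 1: a1=0.624, a2=5.976, a3=3.213, a4=0.164, a5=0.856, a0=10.833; τ=−ln(0.7291)/10.833=0.029 → t=0.029; u2·a0=0.6458·10.833=6.996; a1+a2=6.600 < 6.996 ≤ a1+…+a3=9.813 → R3 fires; G=2 D=10 C=8 Q=2 A=6
Draw 2: a1=0.624, a2=6.640, a3=2.380, a4=0.164, a5=1.284, a0=11.092; τ=−ln(0.3674)/11.092=0.090 → t=0.119; u2·a0=0.5485·11.092=6.084; a1=0.624 < 6.084 ≤ a1+a2=7.264 → R2 fires; G=2 D=9 C=8 Q=2 A=6
Draw 3: a1=0.624, a2=5.976, a3=2.142, a4=0.164, a5=1.284, a0=10.190; τ=−ln(0.7944)/10.190=0.023 → t=0.142; u2·a0=0.9533·10.190=9.714; a1+…+a4=8.906 < 9.714 ≤ a1+…+a5=10.190 → R5 fires; G=4 D=9 C=10 Q=2 A=5
Draw 4: a1=1.248, a2=7.470, a3=2.142, a4=0.328, a5=1.070, a0=12.258; τ=−ln(0.2315)/12.258=0.119 → t=0.261; u2·a0=0.1785·12.258=2.188; a1=1.248 < 2.188 ≤ a1+a2=8.718 → R2 fires; G=4 D=8 C=10 Q=2 A=5
Draw 5: a1=1.248, a2=6.640, a3=1.904, a4=0.328, a5=1.070, a0=11.190; τ=−ln(0.6186)/11.190=0.043 → t=0.304; u2·a0=0.5671·11.190=6.346; a1=1.248 < 6.346 ≤ a1+a2=7.888 → R2 fires; G=4 D=7 C=10 Q=2 A=5
Draw 6: a1=1.248, a2=5.810, a3=1.666, a4=0.328, a5=1.070, a0=10.122; τ=−ln(0.0560)/10.122=0.285 → t=0.589; u2·a0=0.9139·10.122=9.250; a1+…+a4=9.052 < 9.250 ≤ a1+…+a5=10.122 → R5 fires; G=6 D=7 C=12 Q=2 A=4
Draw 7: a1=1.872, a2=6.972, a3=1.666, a4=0.492, a5=0.856, a0=11.858; τ=−ln(0.3973)/11.858=0.078 → t=0.667; u2·a0=0.3903·11.858=4.628; a1=1.872 < 4.628 ≤ a1+a2=8.844 → R2 fires; G=6 D=6 C=12 Q=2 A=4
Draw 8: a1=1.872, a2=5.976, a3=1.428, a4=0.492, a5=0.856, a0=10.624; τ=−ln(0.5399)/10.624=0.058 → t=0.725; u2·a0=0.6887·10.624=7.317; a1=1.872 < 7.317 ≤ a1+a2=7.848 → R2 fires; G=6 D=5 C=12 Q=2 A=4
Draw 9: a1=1.872, a2=4.980, a3=1.190, a4=0.492, a5=0.856, a0=9.390; τ=−ln(0.0685)/9.390=0.286 → t=1.010 > T=0.79: stop.
At T=0.79: G=6 D=5 C=12 Q=2 A=4; the largest is C.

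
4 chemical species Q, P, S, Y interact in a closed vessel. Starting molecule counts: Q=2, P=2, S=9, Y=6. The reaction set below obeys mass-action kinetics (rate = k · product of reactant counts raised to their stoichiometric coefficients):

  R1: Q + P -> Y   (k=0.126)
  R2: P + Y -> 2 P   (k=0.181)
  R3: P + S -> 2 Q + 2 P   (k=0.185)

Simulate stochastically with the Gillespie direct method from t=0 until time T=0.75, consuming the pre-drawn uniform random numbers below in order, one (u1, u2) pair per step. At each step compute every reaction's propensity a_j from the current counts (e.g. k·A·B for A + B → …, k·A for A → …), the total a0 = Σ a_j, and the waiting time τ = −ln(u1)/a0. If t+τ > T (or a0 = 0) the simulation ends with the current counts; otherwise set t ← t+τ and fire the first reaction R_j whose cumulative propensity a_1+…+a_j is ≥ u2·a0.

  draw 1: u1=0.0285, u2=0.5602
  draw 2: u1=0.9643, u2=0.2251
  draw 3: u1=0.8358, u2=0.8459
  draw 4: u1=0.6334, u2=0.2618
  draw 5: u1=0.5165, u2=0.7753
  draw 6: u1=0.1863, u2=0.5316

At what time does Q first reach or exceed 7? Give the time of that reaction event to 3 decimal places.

t=0.000: Q=2 P=2 S=9 Y=6
Draw 1: a1=0.504, a2=2.172, a3=3.330, a0=6.006; τ=−ln(0.0285)/6.006=0.592 → t=0.592; u2·a0=0.5602·6.006=3.365; a1+a2=2.676 < 3.365 ≤ a1+…+a3=6.006 → R3 fires; Q=4 P=3 S=8 Y=6
Draw 2: a1=1.512, a2=3.258, a3=4.440, a0=9.210; τ=−ln(0.9643)/9.210=0.004 → t=0.596; u2·a0=0.2251·9.210=2.073; a1=1.512 < 2.073 ≤ a1+a2=4.770 → R2 fires; Q=4 P=4 S=8 Y=5
Draw 3: a1=2.016, a2=3.620, a3=5.920, a0=11.556; τ=−ln(0.8358)/11.556=0.016 → t=0.612; u2·a0=0.8459·11.556=9.775; a1+a2=5.636 < 9.775 ≤ a1+…+a3=11.556 → R3 fires; Q=6 P=5 S=7 Y=5
Draw 4: a1=3.780, a2=4.525, a3=6.475, a0=14.780; τ=−ln(0.6334)/14.780=0.031 → t=0.643; u2·a0=0.2618·14.780=3.869; a1=3.780 < 3.869 ≤ a1+a2=8.305 → R2 fires; Q=6 P=6 S=7 Y=4
Draw 5: a1=4.536, a2=4.344, a3=7.770, a0=16.650; τ=−ln(0.5165)/16.650=0.040 → t=0.682; u2·a0=0.7753·16.650=12.909; a1+a2=8.880 < 12.909 ≤ a1+…+a3=16.650 → R3 fires; Q=8 P=7 S=6 Y=4
Draw 6: a1=7.056, a2=5.068, a3=7.770, a0=19.894; τ=−ln(0.1863)/19.894=0.084 → t=0.767 > T=0.75: stop.
Q first becomes ≥ 7 when it reaches 8 at the event at t=0.682.

Threshold first reached at t = 0.682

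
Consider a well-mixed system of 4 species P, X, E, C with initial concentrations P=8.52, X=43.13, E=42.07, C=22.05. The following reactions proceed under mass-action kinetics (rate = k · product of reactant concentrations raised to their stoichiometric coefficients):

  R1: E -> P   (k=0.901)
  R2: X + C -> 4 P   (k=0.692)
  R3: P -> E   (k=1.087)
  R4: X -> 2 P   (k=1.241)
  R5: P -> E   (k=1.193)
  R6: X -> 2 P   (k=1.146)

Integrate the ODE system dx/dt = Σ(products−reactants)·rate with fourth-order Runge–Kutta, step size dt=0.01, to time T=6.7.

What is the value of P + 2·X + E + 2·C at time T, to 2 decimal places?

Check how each reaction changes W = P + 2·X + E + 2·C (weight of products minus weight of reactants):
R1: E -> P: (1·1) − (1·1) = 1 − 1 = 0
R2: X + C -> 4 P: (1·4) − (2·1 + 2·1) = 4 − 4 = 0
R3: P -> E: (1·1) − (1·1) = 1 − 1 = 0
R4: X -> 2 P: (1·2) − (2·1) = 2 − 2 = 0
R5: P -> E: (1·1) − (1·1) = 1 − 1 = 0
R6: X -> 2 P: (1·2) − (2·1) = 2 − 2 = 0
Every reaction leaves W unchanged, so W is conserved and no simulation is needed: W(T) = W(0) = 8.52 + 2·43.13 + 42.07 + 2·22.05 = 180.95

Value at T = 180.95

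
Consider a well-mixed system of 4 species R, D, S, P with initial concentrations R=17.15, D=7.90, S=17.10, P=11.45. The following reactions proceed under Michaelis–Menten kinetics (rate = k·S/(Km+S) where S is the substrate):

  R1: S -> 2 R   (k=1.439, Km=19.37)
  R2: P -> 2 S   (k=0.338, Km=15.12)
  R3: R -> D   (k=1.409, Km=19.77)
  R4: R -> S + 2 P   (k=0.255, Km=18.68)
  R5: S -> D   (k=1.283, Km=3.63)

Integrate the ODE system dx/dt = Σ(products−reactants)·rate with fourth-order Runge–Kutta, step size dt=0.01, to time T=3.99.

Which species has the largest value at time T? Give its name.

RK4 with dt=0.01: 399 steps to T=3.99. Trajectory (selected grid times):
t=0.00: R=17.15 D=7.90 S=17.10 P=11.45
t=0.44: R=17.40 D=8.65 S=16.52 P=11.49
t=0.89: R=17.63 D=9.42 S=15.94 P=11.54
t=1.33: R=17.85 D=10.17 S=15.39 P=11.58
t=1.77: R=18.06 D=10.92 S=14.84 P=11.63
t=2.22: R=18.25 D=11.69 S=14.29 P=11.68
t=2.66: R=18.43 D=12.44 S=13.76 P=11.72
t=3.10: R=18.59 D=13.18 S=13.24 P=11.77
t=3.55: R=18.75 D=13.94 S=12.72 P=11.82
t=3.99: R=18.88 D=14.68 S=12.22 P=11.86
At T=3.99: R=18.88 D=14.68 S=12.22 P=11.86; the largest is R.

Dominant species at T: R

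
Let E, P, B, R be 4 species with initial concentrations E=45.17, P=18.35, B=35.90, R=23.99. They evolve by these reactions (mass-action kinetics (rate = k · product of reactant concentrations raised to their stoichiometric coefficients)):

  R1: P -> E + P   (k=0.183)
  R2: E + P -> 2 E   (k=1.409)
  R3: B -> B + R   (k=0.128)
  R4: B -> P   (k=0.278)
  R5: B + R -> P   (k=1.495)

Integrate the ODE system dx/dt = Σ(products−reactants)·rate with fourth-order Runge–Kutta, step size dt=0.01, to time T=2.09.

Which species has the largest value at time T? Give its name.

Dominant species at T: E

RK4 with dt=0.01: 209 steps to T=2.09. Trajectory (selected grid times):
t=0.00: E=45.17 P=18.35 B=35.90 R=23.99
t=0.23: E=88.63 P=0.06 B=10.82 R=0.25
t=0.46: E=89.78 P=0.03 B=9.70 R=0.09
t=0.70: E=90.69 P=0.03 B=8.79 R=0.09
t=0.93: E=91.48 P=0.03 B=8.01 R=0.09
t=1.16: E=92.19 P=0.02 B=7.30 R=0.09
t=1.39: E=92.85 P=0.02 B=6.65 R=0.09
t=1.63: E=93.47 P=0.02 B=6.03 R=0.09
t=1.86: E=94.01 P=0.02 B=5.49 R=0.09
t=2.09: E=94.50 P=0.02 B=5.00 R=0.09
At T=2.09: E=94.50 P=0.02 B=5.00 R=0.09; the largest is E.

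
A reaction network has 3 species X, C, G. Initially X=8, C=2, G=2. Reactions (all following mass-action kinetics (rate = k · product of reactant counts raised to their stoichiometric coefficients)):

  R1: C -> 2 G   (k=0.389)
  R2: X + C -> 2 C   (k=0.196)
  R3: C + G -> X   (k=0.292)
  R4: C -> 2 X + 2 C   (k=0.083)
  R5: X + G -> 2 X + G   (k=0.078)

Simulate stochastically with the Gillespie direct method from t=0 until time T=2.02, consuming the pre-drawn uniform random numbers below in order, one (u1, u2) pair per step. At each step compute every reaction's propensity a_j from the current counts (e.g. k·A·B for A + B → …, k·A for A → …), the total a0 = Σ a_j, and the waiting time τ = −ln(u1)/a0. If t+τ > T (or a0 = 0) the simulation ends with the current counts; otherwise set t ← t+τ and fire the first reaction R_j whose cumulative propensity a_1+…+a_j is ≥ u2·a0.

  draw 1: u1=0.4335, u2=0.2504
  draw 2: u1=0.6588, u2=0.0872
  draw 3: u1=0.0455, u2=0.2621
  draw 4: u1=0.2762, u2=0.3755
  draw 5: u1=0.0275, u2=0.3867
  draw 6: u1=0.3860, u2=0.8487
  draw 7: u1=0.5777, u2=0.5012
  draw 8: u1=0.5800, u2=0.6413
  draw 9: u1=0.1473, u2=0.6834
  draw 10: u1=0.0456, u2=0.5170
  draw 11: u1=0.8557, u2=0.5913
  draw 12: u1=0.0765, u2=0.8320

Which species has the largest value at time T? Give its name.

Dominant species at T: C

t=0.000: X=8 C=2 G=2
Draw 1: a1=0.778, a2=3.136, a3=1.168, a4=0.166, a5=1.248, a0=6.496; τ=−ln(0.4335)/6.496=0.129 → t=0.129; u2·a0=0.2504·6.496=1.627; a1=0.778 < 1.627 ≤ a1+a2=3.914 → R2 fires; X=7 C=3 G=2
Draw 2: a1=1.167, a2=4.116, a3=1.752, a4=0.249, a5=1.092, a0=8.376; τ=−ln(0.6588)/8.376=0.050 → t=0.178; u2·a0=0.0872·8.376=0.730 ≤ a1=1.167 → R1 fires; X=7 C=2 G=4
Draw 3: a1=0.778, a2=2.744, a3=2.336, a4=0.166, a5=2.184, a0=8.208; τ=−ln(0.0455)/8.208=0.376 → t=0.555; u2·a0=0.2621·8.208=2.151; a1=0.778 < 2.151 ≤ a1+a2=3.522 → R2 fires; X=6 C=3 G=4
Draw 4: a1=1.167, a2=3.528, a3=3.504, a4=0.249, a5=1.872, a0=10.320; τ=−ln(0.2762)/10.320=0.125 → t=0.680; u2·a0=0.3755·10.320=3.875; a1=1.167 < 3.875 ≤ a1+a2=4.695 → R2 fires; X=5 C=4 G=4
Draw 5: a1=1.556, a2=3.920, a3=4.672, a4=0.332, a5=1.560, a0=12.040; τ=−ln(0.0275)/12.040=0.298 → t=0.978; u2·a0=0.3867·12.040=4.656; a1=1.556 < 4.656 ≤ a1+a2=5.476 → R2 fires; X=4 C=5 G=4
Draw 6: a1=1.945, a2=3.920, a3=5.840, a4=0.415, a5=1.248, a0=13.368; τ=−ln(0.3860)/13.368=0.071 → t=1.049; u2·a0=0.8487·13.368=11.345; a1+a2=5.865 < 11.345 ≤ a1+…+a3=11.705 → R3 fires; X=5 C=4 G=3
Draw 7: a1=1.556, a2=3.920, a3=3.504, a4=0.332, a5=1.170, a0=10.482; τ=−ln(0.5777)/10.482=0.052 → t=1.102; u2·a0=0.5012·10.482=5.254; a1=1.556 < 5.254 ≤ a1+a2=5.476 → R2 fires; X=4 C=5 G=3
Draw 8: a1=1.945, a2=3.920, a3=4.380, a4=0.415, a5=0.936, a0=11.596; τ=−ln(0.5800)/11.596=0.047 → t=1.149; u2·a0=0.6413·11.596=7.437; a1+a2=5.865 < 7.437 ≤ a1+…+a3=10.245 → R3 fires; X=5 C=4 G=2
Draw 9: a1=1.556, a2=3.920, a3=2.336, a4=0.332, a5=0.780, a0=8.924; τ=−ln(0.1473)/8.924=0.215 → t=1.363; u2·a0=0.6834·8.924=6.099; a1+a2=5.476 < 6.099 ≤ a1+…+a3=7.812 → R3 fires; X=6 C=3 G=1
Draw 10: a1=1.167, a2=3.528, a3=0.876, a4=0.249, a5=0.468, a0=6.288; τ=−ln(0.0456)/6.288=0.491 → t=1.854; u2·a0=0.5170·6.288=3.251; a1=1.167 < 3.251 ≤ a1+a2=4.695 → R2 fires; X=5 C=4 G=1
Draw 11: a1=1.556, a2=3.920, a3=1.168, a4=0.332, a5=0.390, a0=7.366; τ=−ln(0.8557)/7.366=0.021 → t=1.875; u2·a0=0.5913·7.366=4.356; a1=1.556 < 4.356 ≤ a1+a2=5.476 → R2 fires; X=4 C=5 G=1
Draw 12: a1=1.945, a2=3.920, a3=1.460, a4=0.415, a5=0.312, a0=8.052; τ=−ln(0.0765)/8.052=0.319 → t=2.195 > T=2.02: stop.
At T=2.02: X=4 C=5 G=1; the largest is C.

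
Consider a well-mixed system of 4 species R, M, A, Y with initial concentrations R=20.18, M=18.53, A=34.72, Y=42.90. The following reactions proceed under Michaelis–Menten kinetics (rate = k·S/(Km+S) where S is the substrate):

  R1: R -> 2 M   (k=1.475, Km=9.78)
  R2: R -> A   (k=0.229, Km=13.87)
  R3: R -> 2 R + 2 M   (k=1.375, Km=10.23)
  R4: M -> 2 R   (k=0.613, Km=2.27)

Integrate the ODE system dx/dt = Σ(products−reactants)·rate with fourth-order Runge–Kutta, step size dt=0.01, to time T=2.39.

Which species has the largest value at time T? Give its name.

Dominant species at T: Y

RK4 with dt=0.01: 239 steps to T=2.39. Trajectory (selected grid times):
t=0.00: R=20.18 M=18.53 A=34.72 Y=42.90
t=0.27: R=20.42 M=19.41 A=34.76 Y=42.90
t=0.53: R=20.65 M=20.27 A=34.79 Y=42.90
t=0.80: R=20.89 M=21.16 A=34.83 Y=42.90
t=1.06: R=21.12 M=22.02 A=34.87 Y=42.90
t=1.33: R=21.36 M=22.91 A=34.90 Y=42.90
t=1.59: R=21.59 M=23.78 A=34.94 Y=42.90
t=1.86: R=21.83 M=24.68 A=34.98 Y=42.90
t=2.12: R=22.07 M=25.55 A=35.01 Y=42.90
t=2.39: R=22.31 M=26.46 A=35.05 Y=42.90
At T=2.39: R=22.31 M=26.46 A=35.05 Y=42.90; the largest is Y.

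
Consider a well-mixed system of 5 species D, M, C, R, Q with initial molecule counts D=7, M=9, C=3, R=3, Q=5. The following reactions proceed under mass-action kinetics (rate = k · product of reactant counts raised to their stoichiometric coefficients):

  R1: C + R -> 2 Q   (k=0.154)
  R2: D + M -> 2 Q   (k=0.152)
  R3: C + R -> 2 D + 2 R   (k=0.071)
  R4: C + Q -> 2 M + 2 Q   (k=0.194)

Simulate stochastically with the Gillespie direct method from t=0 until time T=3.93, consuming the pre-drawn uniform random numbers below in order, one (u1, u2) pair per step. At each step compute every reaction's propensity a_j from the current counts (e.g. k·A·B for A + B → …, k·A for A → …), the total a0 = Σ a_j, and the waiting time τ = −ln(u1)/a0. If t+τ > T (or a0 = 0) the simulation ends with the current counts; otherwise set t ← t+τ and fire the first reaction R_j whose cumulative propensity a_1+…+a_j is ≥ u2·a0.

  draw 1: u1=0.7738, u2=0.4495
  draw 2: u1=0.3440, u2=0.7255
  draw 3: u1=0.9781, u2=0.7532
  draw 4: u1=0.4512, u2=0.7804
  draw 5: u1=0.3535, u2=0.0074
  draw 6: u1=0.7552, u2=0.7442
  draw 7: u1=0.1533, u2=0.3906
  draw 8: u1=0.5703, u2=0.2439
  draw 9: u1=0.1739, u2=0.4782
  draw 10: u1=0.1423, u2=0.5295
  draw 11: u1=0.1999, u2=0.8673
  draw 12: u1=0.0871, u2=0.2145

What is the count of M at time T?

t=0.000: D=7 M=9 C=3 R=3 Q=5
Draw 1: a1=1.386, a2=9.576, a3=0.639, a4=2.910, a0=14.511; τ=−ln(0.7738)/14.511=0.018 → t=0.018; u2·a0=0.4495·14.511=6.523; a1=1.386 < 6.523 ≤ a1+a2=10.962 → R2 fires; D=6 M=8 C=3 R=3 Q=7
Draw 2: a1=1.386, a2=7.296, a3=0.639, a4=4.074, a0=13.395; τ=−ln(0.3440)/13.395=0.080 → t=0.097; u2·a0=0.7255·13.395=9.718; a1+…+a3=9.321 < 9.718 ≤ a1+…+a4=13.395 → R4 fires; D=6 M=10 C=2 R=3 Q=8
Draw 3: a1=0.924, a2=9.120, a3=0.426, a4=3.104, a0=13.574; τ=−ln(0.9781)/13.574=0.002 → t=0.099; u2·a0=0.7532·13.574=10.224; a1+a2=10.044 < 10.224 ≤ a1+…+a3=10.470 → R3 fires; D=8 M=10 C=1 R=4 Q=8
Draw 4: a1=0.616, a2=12.160, a3=0.284, a4=1.552, a0=14.612; τ=−ln(0.4512)/14.612=0.054 → t=0.153; u2·a0=0.7804·14.612=11.403; a1=0.616 < 11.403 ≤ a1+a2=12.776 → R2 fires; D=7 M=9 C=1 R=4 Q=10
Draw 5: a1=0.616, a2=9.576, a3=0.284, a4=1.940, a0=12.416; τ=−ln(0.3535)/12.416=0.084 → t=0.237; u2·a0=0.0074·12.416=0.092 ≤ a1=0.616 → R1 fires; D=7 M=9 C=0 R=3 Q=12
Draw 6: a1=0.000, a2=9.576, a3=0.000, a4=0.000, a0=9.576; τ=−ln(0.7552)/9.576=0.029 → t=0.267; u2·a0=0.7442·9.576=7.126; a1=0.000 < 7.126 ≤ a1+a2=9.576 → R2 fires; D=6 M=8 C=0 R=3 Q=14
Draw 7: a1=0.000, a2=7.296, a3=0.000, a4=0.000, a0=7.296; τ=−ln(0.1533)/7.296=0.257 → t=0.524; u2·a0=0.3906·7.296=2.850; a1=0.000 < 2.850 ≤ a1+a2=7.296 → R2 fires; D=5 M=7 C=0 R=3 Q=16
Draw 8: a1=0.000, a2=5.320, a3=0.000, a4=0.000, a0=5.320; τ=−ln(0.5703)/5.320=0.106 → t=0.629; u2·a0=0.2439·5.320=1.298; a1=0.000 < 1.298 ≤ a1+a2=5.320 → R2 fires; D=4 M=6 C=0 R=3 Q=18
Draw 9: a1=0.000, a2=3.648, a3=0.000, a4=0.000, a0=3.648; τ=−ln(0.1739)/3.648=0.480 → t=1.109; u2·a0=0.4782·3.648=1.744; a1=0.000 < 1.744 ≤ a1+a2=3.648 → R2 fires; D=3 M=5 C=0 R=3 Q=20
Draw 10: a1=0.000, a2=2.280, a3=0.000, a4=0.000, a0=2.280; τ=−ln(0.1423)/2.280=0.855 → t=1.964; u2·a0=0.5295·2.280=1.207; a1=0.000 < 1.207 ≤ a1+a2=2.280 → R2 fires; D=2 M=4 C=0 R=3 Q=22
Draw 11: a1=0.000, a2=1.216, a3=0.000, a4=0.000, a0=1.216; τ=−ln(0.1999)/1.216=1.324 → t=3.288; u2·a0=0.8673·1.216=1.055; a1=0.000 < 1.055 ≤ a1+a2=1.216 → R2 fires; D=1 M=3 C=0 R=3 Q=24
Draw 12: a1=0.000, a2=0.456, a3=0.000, a4=0.000, a0=0.456; τ=−ln(0.0871)/0.456=5.352 → t=8.640 > T=3.93: stop.
Read off M at T=3.93: 3

M at T = 3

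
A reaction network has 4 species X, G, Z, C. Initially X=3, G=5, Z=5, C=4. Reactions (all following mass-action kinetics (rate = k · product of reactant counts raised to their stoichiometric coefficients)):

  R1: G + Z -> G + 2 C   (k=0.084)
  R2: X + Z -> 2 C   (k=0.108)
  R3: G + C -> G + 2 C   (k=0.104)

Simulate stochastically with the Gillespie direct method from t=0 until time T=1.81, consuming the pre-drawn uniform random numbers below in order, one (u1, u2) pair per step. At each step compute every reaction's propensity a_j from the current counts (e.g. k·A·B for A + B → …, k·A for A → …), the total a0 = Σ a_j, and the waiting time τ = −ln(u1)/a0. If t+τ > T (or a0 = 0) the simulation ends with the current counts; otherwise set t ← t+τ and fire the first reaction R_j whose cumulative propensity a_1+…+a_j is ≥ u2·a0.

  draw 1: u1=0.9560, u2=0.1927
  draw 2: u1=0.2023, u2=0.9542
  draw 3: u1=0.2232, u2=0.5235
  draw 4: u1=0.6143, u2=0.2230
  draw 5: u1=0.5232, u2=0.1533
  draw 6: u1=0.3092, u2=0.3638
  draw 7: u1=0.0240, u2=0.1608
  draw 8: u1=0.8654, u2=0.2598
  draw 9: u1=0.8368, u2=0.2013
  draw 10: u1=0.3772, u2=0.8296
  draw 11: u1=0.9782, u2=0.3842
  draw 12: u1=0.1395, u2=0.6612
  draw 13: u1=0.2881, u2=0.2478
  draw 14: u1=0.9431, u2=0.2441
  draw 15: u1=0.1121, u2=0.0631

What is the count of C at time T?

C at T = 22

t=0.000: X=3 G=5 Z=5 C=4
Draw 1: a1=2.100, a2=1.620, a3=2.080, a0=5.800; τ=−ln(0.9560)/5.800=0.008 → t=0.008; u2·a0=0.1927·5.800=1.118 ≤ a1=2.100 → R1 fires; X=3 G=5 Z=4 C=6
Draw 2: a1=1.680, a2=1.296, a3=3.120, a0=6.096; τ=−ln(0.2023)/6.096=0.262 → t=0.270; u2·a0=0.9542·6.096=5.817; a1+a2=2.976 < 5.817 ≤ a1+…+a3=6.096 → R3 fires; X=3 G=5 Z=4 C=7
Draw 3: a1=1.680, a2=1.296, a3=3.640, a0=6.616; τ=−ln(0.2232)/6.616=0.227 → t=0.497; u2·a0=0.5235·6.616=3.463; a1+a2=2.976 < 3.463 ≤ a1+…+a3=6.616 → R3 fires; X=3 G=5 Z=4 C=8
Draw 4: a1=1.680, a2=1.296, a3=4.160, a0=7.136; τ=−ln(0.6143)/7.136=0.068 → t=0.565; u2·a0=0.2230·7.136=1.591 ≤ a1=1.680 → R1 fires; X=3 G=5 Z=3 C=10
Draw 5: a1=1.260, a2=0.972, a3=5.200, a0=7.432; τ=−ln(0.5232)/7.432=0.087 → t=0.652; u2·a0=0.1533·7.432=1.139 ≤ a1=1.260 → R1 fires; X=3 G=5 Z=2 C=12
Draw 6: a1=0.840, a2=0.648, a3=6.240, a0=7.728; τ=−ln(0.3092)/7.728=0.152 → t=0.804; u2·a0=0.3638·7.728=2.811; a1+a2=1.488 < 2.811 ≤ a1+…+a3=7.728 → R3 fires; X=3 G=5 Z=2 C=13
Draw 7: a1=0.840, a2=0.648, a3=6.760, a0=8.248; τ=−ln(0.0240)/8.248=0.452 → t=1.256; u2·a0=0.1608·8.248=1.326; a1=0.840 < 1.326 ≤ a1+a2=1.488 → R2 fires; X=2 G=5 Z=1 C=15
Draw 8: a1=0.420, a2=0.216, a3=7.800, a0=8.436; τ=−ln(0.8654)/8.436=0.017 → t=1.273; u2·a0=0.2598·8.436=2.192; a1+a2=0.636 < 2.192 ≤ a1+…+a3=8.436 → R3 fires; X=2 G=5 Z=1 C=16
Draw 9: a1=0.420, a2=0.216, a3=8.320, a0=8.956; τ=−ln(0.8368)/8.956=0.020 → t=1.293; u2·a0=0.2013·8.956=1.803; a1+a2=0.636 < 1.803 ≤ a1+…+a3=8.956 → R3 fires; X=2 G=5 Z=1 C=17
Draw 10: a1=0.420, a2=0.216, a3=8.840, a0=9.476; τ=−ln(0.3772)/9.476=0.103 → t=1.396; u2·a0=0.8296·9.476=7.861; a1+a2=0.636 < 7.861 ≤ a1+…+a3=9.476 → R3 fires; X=2 G=5 Z=1 C=18
Draw 11: a1=0.420, a2=0.216, a3=9.360, a0=9.996; τ=−ln(0.9782)/9.996=0.002 → t=1.398; u2·a0=0.3842·9.996=3.840; a1+a2=0.636 < 3.840 ≤ a1+…+a3=9.996 → R3 fires; X=2 G=5 Z=1 C=19
Draw 12: a1=0.420, a2=0.216, a3=9.880, a0=10.516; τ=−ln(0.1395)/10.516=0.187 → t=1.586; u2·a0=0.6612·10.516=6.953; a1+a2=0.636 < 6.953 ≤ a1+…+a3=10.516 → R3 fires; X=2 G=5 Z=1 C=20
Draw 13: a1=0.420, a2=0.216, a3=10.400, a0=11.036; τ=−ln(0.2881)/11.036=0.113 → t=1.698; u2·a0=0.2478·11.036=2.735; a1+a2=0.636 < 2.735 ≤ a1+…+a3=11.036 → R3 fires; X=2 G=5 Z=1 C=21
Draw 14: a1=0.420, a2=0.216, a3=10.920, a0=11.556; τ=−ln(0.9431)/11.556=0.005 → t=1.703; u2·a0=0.2441·11.556=2.821; a1+a2=0.636 < 2.821 ≤ a1+…+a3=11.556 → R3 fires; X=2 G=5 Z=1 C=22
Draw 15: a1=0.420, a2=0.216, a3=11.440, a0=12.076; τ=−ln(0.1121)/12.076=0.181 → t=1.885 > T=1.81: stop.
Read off C at T=1.81: 22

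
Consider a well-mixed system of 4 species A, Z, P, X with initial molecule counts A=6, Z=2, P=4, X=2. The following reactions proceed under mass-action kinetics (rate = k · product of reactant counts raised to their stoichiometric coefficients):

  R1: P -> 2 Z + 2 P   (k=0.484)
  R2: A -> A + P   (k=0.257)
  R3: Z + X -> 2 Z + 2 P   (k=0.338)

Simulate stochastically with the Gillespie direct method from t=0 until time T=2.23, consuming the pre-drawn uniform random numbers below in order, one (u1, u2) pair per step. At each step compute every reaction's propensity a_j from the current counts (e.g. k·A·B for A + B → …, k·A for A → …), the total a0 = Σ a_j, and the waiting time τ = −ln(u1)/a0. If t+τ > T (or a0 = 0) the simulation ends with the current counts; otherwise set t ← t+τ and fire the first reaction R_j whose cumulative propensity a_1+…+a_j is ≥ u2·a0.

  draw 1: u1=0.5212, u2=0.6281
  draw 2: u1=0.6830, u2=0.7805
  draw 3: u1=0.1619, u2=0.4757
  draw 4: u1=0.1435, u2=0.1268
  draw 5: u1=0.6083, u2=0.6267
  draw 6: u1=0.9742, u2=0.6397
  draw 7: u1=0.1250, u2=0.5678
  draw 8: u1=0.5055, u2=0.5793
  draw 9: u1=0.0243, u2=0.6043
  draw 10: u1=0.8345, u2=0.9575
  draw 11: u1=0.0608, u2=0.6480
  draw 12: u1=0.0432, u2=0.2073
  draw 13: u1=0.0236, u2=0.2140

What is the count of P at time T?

t=0.000: A=6 Z=2 P=4 X=2
Draw 1: a1=1.936, a2=1.542, a3=1.352, a0=4.830; τ=−ln(0.5212)/4.830=0.135 → t=0.135; u2·a0=0.6281·4.830=3.034; a1=1.936 < 3.034 ≤ a1+a2=3.478 → R2 fires; A=6 Z=2 P=5 X=2
Draw 2: a1=2.420, a2=1.542, a3=1.352, a0=5.314; τ=−ln(0.6830)/5.314=0.072 → t=0.207; u2·a0=0.7805·5.314=4.148; a1+a2=3.962 < 4.148 ≤ a1+…+a3=5.314 → R3 fires; A=6 Z=3 P=7 X=1
Draw 3: a1=3.388, a2=1.542, a3=1.014, a0=5.944; τ=−ln(0.1619)/5.944=0.306 → t=0.513; u2·a0=0.4757·5.944=2.828 ≤ a1=3.388 → R1 fires; A=6 Z=5 P=8 X=1
Draw 4: a1=3.872, a2=1.542, a3=1.690, a0=7.104; τ=−ln(0.1435)/7.104=0.273 → t=0.786; u2·a0=0.1268·7.104=0.901 ≤ a1=3.872 → R1 fires; A=6 Z=7 P=9 X=1
Draw 5: a1=4.356, a2=1.542, a3=2.366, a0=8.264; τ=−ln(0.6083)/8.264=0.060 → t=0.846; u2·a0=0.6267·8.264=5.179; a1=4.356 < 5.179 ≤ a1+a2=5.898 → R2 fires; A=6 Z=7 P=10 X=1
Draw 6: a1=4.840, a2=1.542, a3=2.366, a0=8.748; τ=−ln(0.9742)/8.748=0.003 → t=0.849; u2·a0=0.6397·8.748=5.596; a1=4.840 < 5.596 ≤ a1+a2=6.382 → R2 fires; A=6 Z=7 P=11 X=1
Draw 7: a1=5.324, a2=1.542, a3=2.366, a0=9.232; τ=−ln(0.1250)/9.232=0.225 → t=1.075; u2·a0=0.5678·9.232=5.242 ≤ a1=5.324 → R1 fires; A=6 Z=9 P=12 X=1
Draw 8: a1=5.808, a2=1.542, a3=3.042, a0=10.392; τ=−ln(0.5055)/10.392=0.066 → t=1.140; u2·a0=0.5793·10.392=6.020; a1=5.808 < 6.020 ≤ a1+a2=7.350 → R2 fires; A=6 Z=9 P=13 X=1
Draw 9: a1=6.292, a2=1.542, a3=3.042, a0=10.876; τ=−ln(0.0243)/10.876=0.342 → t=1.482; u2·a0=0.6043·10.876=6.572; a1=6.292 < 6.572 ≤ a1+a2=7.834 → R2 fires; A=6 Z=9 P=14 X=1
Draw 10: a1=6.776, a2=1.542, a3=3.042, a0=11.360; τ=−ln(0.8345)/11.360=0.016 → t=1.498; u2·a0=0.9575·11.360=10.877; a1+a2=8.318 < 10.877 ≤ a1+…+a3=11.360 → R3 fires; A=6 Z=10 P=16 X=0
Draw 11: a1=7.744, a2=1.542, a3=0.000, a0=9.286; τ=−ln(0.0608)/9.286=0.302 → t=1.800; u2·a0=0.6480·9.286=6.017 ≤ a1=7.744 → R1 fires; A=6 Z=12 P=17 X=0
Draw 12: a1=8.228, a2=1.542, a3=0.000, a0=9.770; τ=−ln(0.0432)/9.770=0.322 → t=2.121; u2·a0=0.2073·9.770=2.025 ≤ a1=8.228 → R1 fires; A=6 Z=14 P=18 X=0
Draw 13: a1=8.712, a2=1.542, a3=0.000, a0=10.254; τ=−ln(0.0236)/10.254=0.365 → t=2.487 > T=2.23: stop.
Read off P at T=2.23: 18

P at T = 18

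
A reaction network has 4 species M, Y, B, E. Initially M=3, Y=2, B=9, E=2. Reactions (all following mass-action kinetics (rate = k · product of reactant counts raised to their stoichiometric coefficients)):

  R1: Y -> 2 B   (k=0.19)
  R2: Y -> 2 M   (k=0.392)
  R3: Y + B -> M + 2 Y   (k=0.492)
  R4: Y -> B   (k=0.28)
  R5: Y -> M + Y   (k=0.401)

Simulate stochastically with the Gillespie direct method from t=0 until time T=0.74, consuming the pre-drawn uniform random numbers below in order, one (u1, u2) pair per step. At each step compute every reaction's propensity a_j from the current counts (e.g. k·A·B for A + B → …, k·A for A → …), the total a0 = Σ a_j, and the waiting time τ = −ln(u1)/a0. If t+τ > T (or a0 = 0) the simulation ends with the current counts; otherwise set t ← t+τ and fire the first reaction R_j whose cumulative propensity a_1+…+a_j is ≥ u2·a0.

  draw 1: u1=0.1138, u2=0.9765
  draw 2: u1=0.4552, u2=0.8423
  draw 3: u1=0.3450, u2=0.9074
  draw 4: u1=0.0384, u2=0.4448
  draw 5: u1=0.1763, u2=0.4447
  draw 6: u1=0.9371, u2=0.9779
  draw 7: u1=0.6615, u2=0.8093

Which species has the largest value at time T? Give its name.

t=0.000: M=3 Y=2 B=9 E=2
Draw 1: a1=0.380, a2=0.784, a3=8.856, a4=0.560, a5=0.802, a0=11.382; τ=−ln(0.1138)/11.382=0.191 → t=0.191; u2·a0=0.9765·11.382=11.115; a1+…+a4=10.580 < 11.115 ≤ a1+…+a5=11.382 → R5 fires; M=4 Y=2 B=9 E=2
Draw 2: a1=0.380, a2=0.784, a3=8.856, a4=0.560, a5=0.802, a0=11.382; τ=−ln(0.4552)/11.382=0.069 → t=0.260; u2·a0=0.8423·11.382=9.587; a1+a2=1.164 < 9.587 ≤ a1+…+a3=10.020 → R3 fires; M=5 Y=3 B=8 E=2
Draw 3: a1=0.570, a2=1.176, a3=11.808, a4=0.840, a5=1.203, a0=15.597; τ=−ln(0.3450)/15.597=0.068 → t=0.328; u2·a0=0.9074·15.597=14.153; a1+…+a3=13.554 < 14.153 ≤ a1+…+a4=14.394 → R4 fires; M=5 Y=2 B=9 E=2
Draw 4: a1=0.380, a2=0.784, a3=8.856, a4=0.560, a5=0.802, a0=11.382; τ=−ln(0.0384)/11.382=0.286 → t=0.615; u2·a0=0.4448·11.382=5.063; a1+a2=1.164 < 5.063 ≤ a1+…+a3=10.020 → R3 fires; M=6 Y=3 B=8 E=2
Draw 5: a1=0.570, a2=1.176, a3=11.808, a4=0.840, a5=1.203, a0=15.597; τ=−ln(0.1763)/15.597=0.111 → t=0.726; u2·a0=0.4447·15.597=6.936; a1+a2=1.746 < 6.936 ≤ a1+…+a3=13.554 → R3 fires; M=7 Y=4 B=7 E=2
Draw 6: a1=0.760, a2=1.568, a3=13.776, a4=1.120, a5=1.604, a0=18.828; τ=−ln(0.9371)/18.828=0.003 → t=0.729; u2·a0=0.9779·18.828=18.412; a1+…+a4=17.224 < 18.412 ≤ a1+…+a5=18.828 → R5 fires; M=8 Y=4 B=7 E=2
Draw 7: a1=0.760, a2=1.568, a3=13.776, a4=1.120, a5=1.604, a0=18.828; τ=−ln(0.6615)/18.828=0.022 → t=0.751 > T=0.74: stop.
At T=0.74: M=8 Y=4 B=7 E=2; the largest is M.

Dominant species at T: M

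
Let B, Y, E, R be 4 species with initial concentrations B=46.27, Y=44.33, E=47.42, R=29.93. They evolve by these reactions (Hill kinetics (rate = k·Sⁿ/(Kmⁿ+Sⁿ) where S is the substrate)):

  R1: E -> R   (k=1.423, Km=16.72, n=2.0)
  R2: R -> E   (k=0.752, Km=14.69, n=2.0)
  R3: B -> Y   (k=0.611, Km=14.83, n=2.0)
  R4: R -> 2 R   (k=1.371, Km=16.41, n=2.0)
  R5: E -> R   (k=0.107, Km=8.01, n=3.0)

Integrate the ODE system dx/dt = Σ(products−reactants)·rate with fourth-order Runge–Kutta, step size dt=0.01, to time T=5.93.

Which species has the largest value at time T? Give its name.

Dominant species at T: Y

RK4 with dt=0.01: 593 steps to T=5.93. Trajectory (selected grid times):
t=0.00: B=46.27 Y=44.33 E=47.42 R=29.93
t=0.66: B=45.90 Y=44.70 E=46.92 R=31.13
t=1.32: B=45.54 Y=45.06 E=46.42 R=32.34
t=1.98: B=45.18 Y=45.42 E=45.94 R=33.55
t=2.64: B=44.81 Y=45.79 E=45.46 R=34.77
t=3.29: B=44.45 Y=46.15 E=44.99 R=35.97
t=3.95: B=44.09 Y=46.51 E=44.53 R=37.19
t=4.61: B=43.73 Y=46.87 E=44.06 R=38.41
t=5.27: B=43.37 Y=47.23 E=43.61 R=39.63
t=5.93: B=43.01 Y=47.59 E=43.16 R=40.86
At T=5.93: B=43.01 Y=47.59 E=43.16 R=40.86; the largest is Y.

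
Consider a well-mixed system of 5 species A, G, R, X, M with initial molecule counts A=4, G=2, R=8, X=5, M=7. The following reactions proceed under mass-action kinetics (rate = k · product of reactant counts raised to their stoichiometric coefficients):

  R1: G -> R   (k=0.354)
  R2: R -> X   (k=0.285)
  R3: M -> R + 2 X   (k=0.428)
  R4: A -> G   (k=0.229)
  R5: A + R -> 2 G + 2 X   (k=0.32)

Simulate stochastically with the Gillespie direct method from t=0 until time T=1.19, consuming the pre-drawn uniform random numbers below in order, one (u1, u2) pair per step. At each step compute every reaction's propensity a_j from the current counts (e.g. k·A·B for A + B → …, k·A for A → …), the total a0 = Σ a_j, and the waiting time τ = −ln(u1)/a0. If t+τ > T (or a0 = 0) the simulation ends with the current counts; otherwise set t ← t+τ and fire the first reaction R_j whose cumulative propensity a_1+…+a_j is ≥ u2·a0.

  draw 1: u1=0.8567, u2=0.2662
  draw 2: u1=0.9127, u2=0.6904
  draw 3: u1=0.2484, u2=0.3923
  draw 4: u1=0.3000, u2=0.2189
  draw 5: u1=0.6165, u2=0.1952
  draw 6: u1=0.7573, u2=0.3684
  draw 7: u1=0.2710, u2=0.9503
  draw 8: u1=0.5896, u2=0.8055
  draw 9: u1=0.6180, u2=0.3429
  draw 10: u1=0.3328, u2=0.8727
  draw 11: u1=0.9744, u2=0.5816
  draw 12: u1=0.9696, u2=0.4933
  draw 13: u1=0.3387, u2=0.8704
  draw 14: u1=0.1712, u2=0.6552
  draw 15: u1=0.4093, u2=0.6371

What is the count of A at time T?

t=0.000: A=4 G=2 R=8 X=5 M=7
Draw 1: a1=0.708, a2=2.280, a3=2.996, a4=0.916, a5=10.240, a0=17.140; τ=−ln(0.8567)/17.140=0.009 → t=0.009; u2·a0=0.2662·17.140=4.563; a1+a2=2.988 < 4.563 ≤ a1+…+a3=5.984 → R3 fires; A=4 G=2 R=9 X=7 M=6
Draw 2: a1=0.708, a2=2.565, a3=2.568, a4=0.916, a5=11.520, a0=18.277; τ=−ln(0.9127)/18.277=0.005 → t=0.014; u2·a0=0.6904·18.277=12.618; a1+…+a4=6.757 < 12.618 ≤ a1+…+a5=18.277 → R5 fires; A=3 G=4 R=8 X=9 M=6
Draw 3: a1=1.416, a2=2.280, a3=2.568, a4=0.687, a5=7.680, a0=14.631; τ=−ln(0.2484)/14.631=0.095 → t=0.109; u2·a0=0.3923·14.631=5.740; a1+a2=3.696 < 5.740 ≤ a1+…+a3=6.264 → R3 fires; A=3 G=4 R=9 X=11 M=5
Draw 4: a1=1.416, a2=2.565, a3=2.140, a4=0.687, a5=8.640, a0=15.448; τ=−ln(0.3000)/15.448=0.078 → t=0.187; u2·a0=0.2189·15.448=3.382; a1=1.416 < 3.382 ≤ a1+a2=3.981 → R2 fires; A=3 G=4 R=8 X=12 M=5
Draw 5: a1=1.416, a2=2.280, a3=2.140, a4=0.687, a5=7.680, a0=14.203; τ=−ln(0.6165)/14.203=0.034 → t=0.221; u2·a0=0.1952·14.203=2.772; a1=1.416 < 2.772 ≤ a1+a2=3.696 → R2 fires; A=3 G=4 R=7 X=13 M=5
Draw 6: a1=1.416, a2=1.995, a3=2.140, a4=0.687, a5=6.720, a0=12.958; τ=−ln(0.7573)/12.958=0.021 → t=0.243; u2·a0=0.3684·12.958=4.774; a1+a2=3.411 < 4.774 ≤ a1+…+a3=5.551 → R3 fires; A=3 G=4 R=8 X=15 M=4
Draw 7: a1=1.416, a2=2.280, a3=1.712, a4=0.687, a5=7.680, a0=13.775; τ=−ln(0.2710)/13.775=0.095 → t=0.337; u2·a0=0.9503·13.775=13.090; a1+…+a4=6.095 < 13.090 ≤ a1+…+a5=13.775 → R5 fires; A=2 G=6 R=7 X=17 M=4
Draw 8: a1=2.124, a2=1.995, a3=1.712, a4=0.458, a5=4.480, a0=10.769; τ=−ln(0.5896)/10.769=0.049 → t=0.386; u2·a0=0.8055·10.769=8.674; a1+…+a4=6.289 < 8.674 ≤ a1+…+a5=10.769 → R5 fires; A=1 G=8 R=6 X=19 M=4
Draw 9: a1=2.832, a2=1.710, a3=1.712, a4=0.229, a5=1.920, a0=8.403; τ=−ln(0.6180)/8.403=0.057 → t=0.444; u2·a0=0.3429·8.403=2.881; a1=2.832 < 2.881 ≤ a1+a2=4.542 → R2 fires; A=1 G=8 R=5 X=20 M=4
Draw 10: a1=2.832, a2=1.425, a3=1.712, a4=0.229, a5=1.600, a0=7.798; τ=−ln(0.3328)/7.798=0.141 → t=0.585; u2·a0=0.8727·7.798=6.805; a1+…+a4=6.198 < 6.805 ≤ a1+…+a5=7.798 → R5 fires; A=0 G=10 R=4 X=22 M=4
Draw 11: a1=3.540, a2=1.140, a3=1.712, a4=0.000, a5=0.000, a0=6.392; τ=−ln(0.9744)/6.392=0.004 → t=0.589; u2·a0=0.5816·6.392=3.718; a1=3.540 < 3.718 ≤ a1+a2=4.680 → R2 fires; A=0 G=10 R=3 X=23 M=4
Draw 12: a1=3.540, a2=0.855, a3=1.712, a4=0.000, a5=0.000, a0=6.107; τ=−ln(0.9696)/6.107=0.005 → t=0.594; u2·a0=0.4933·6.107=3.013 ≤ a1=3.540 → R1 fires; A=0 G=9 R=4 X=23 M=4
Draw 13: a1=3.186, a2=1.140, a3=1.712, a4=0.000, a5=0.000, a0=6.038; τ=−ln(0.3387)/6.038=0.179 → t=0.773; u2·a0=0.8704·6.038=5.255; a1+a2=4.326 < 5.255 ≤ a1+…+a3=6.038 → R3 fires; A=0 G=9 R=5 X=25 M=3
Draw 14: a1=3.186, a2=1.425, a3=1.284, a4=0.000, a5=0.000, a0=5.895; τ=−ln(0.1712)/5.895=0.299 → t=1.073; u2·a0=0.6552·5.895=3.862; a1=3.186 < 3.862 ≤ a1+a2=4.611 → R2 fires; A=0 G=9 R=4 X=26 M=3
Draw 15: a1=3.186, a2=1.140, a3=1.284, a4=0.000, a5=0.000, a0=5.610; τ=−ln(0.4093)/5.610=0.159 → t=1.232 > T=1.19: stop.
Read off A at T=1.19: 0

A at T = 0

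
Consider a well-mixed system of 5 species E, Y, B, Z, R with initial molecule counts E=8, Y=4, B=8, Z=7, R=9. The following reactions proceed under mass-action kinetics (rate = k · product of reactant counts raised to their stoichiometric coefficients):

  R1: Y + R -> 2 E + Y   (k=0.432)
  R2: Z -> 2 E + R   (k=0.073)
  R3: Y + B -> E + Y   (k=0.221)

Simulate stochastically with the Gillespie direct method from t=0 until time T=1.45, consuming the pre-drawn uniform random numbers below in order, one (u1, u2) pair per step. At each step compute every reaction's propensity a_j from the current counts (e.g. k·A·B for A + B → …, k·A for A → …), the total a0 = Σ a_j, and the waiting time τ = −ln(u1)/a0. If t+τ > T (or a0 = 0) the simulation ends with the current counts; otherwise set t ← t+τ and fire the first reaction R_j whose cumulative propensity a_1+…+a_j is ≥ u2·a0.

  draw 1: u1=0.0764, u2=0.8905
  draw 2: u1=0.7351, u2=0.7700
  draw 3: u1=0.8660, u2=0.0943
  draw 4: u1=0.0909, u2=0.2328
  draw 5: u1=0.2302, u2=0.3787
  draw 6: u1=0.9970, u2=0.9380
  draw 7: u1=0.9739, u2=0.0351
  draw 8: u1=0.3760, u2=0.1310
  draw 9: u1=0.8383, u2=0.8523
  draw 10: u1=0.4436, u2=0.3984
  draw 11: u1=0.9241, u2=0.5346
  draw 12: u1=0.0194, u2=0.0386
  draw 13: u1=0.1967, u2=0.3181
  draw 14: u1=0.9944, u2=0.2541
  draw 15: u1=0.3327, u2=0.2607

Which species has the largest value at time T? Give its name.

t=0.000: E=8 Y=4 B=8 Z=7 R=9
Draw 1: a1=15.552, a2=0.511, a3=7.072, a0=23.135; τ=−ln(0.0764)/23.135=0.111 → t=0.111; u2·a0=0.8905·23.135=20.602; a1+a2=16.063 < 20.602 ≤ a1+…+a3=23.135 → R3 fires; E=9 Y=4 B=7 Z=7 R=9
Draw 2: a1=15.552, a2=0.511, a3=6.188, a0=22.251; τ=−ln(0.7351)/22.251=0.014 → t=0.125; u2·a0=0.7700·22.251=17.133; a1+a2=16.063 < 17.133 ≤ a1+…+a3=22.251 → R3 fires; E=10 Y=4 B=6 Z=7 R=9
Draw 3: a1=15.552, a2=0.511, a3=5.304, a0=21.367; τ=−ln(0.8660)/21.367=0.007 → t=0.132; u2·a0=0.0943·21.367=2.015 ≤ a1=15.552 → R1 fires; E=12 Y=4 B=6 Z=7 R=8
Draw 4: a1=13.824, a2=0.511, a3=5.304, a0=19.639; τ=−ln(0.0909)/19.639=0.122 → t=0.254; u2·a0=0.2328·19.639=4.572 ≤ a1=13.824 → R1 fires; E=14 Y=4 B=6 Z=7 R=7
Draw 5: a1=12.096, a2=0.511, a3=5.304, a0=17.911; τ=−ln(0.2302)/17.911=0.082 → t=0.336; u2·a0=0.3787·17.911=6.783 ≤ a1=12.096 → R1 fires; E=16 Y=4 B=6 Z=7 R=6
Draw 6: a1=10.368, a2=0.511, a3=5.304, a0=16.183; τ=−ln(0.9970)/16.183=0.000 → t=0.336; u2·a0=0.9380·16.183=15.180; a1+a2=10.879 < 15.180 ≤ a1+…+a3=16.183 → R3 fires; E=17 Y=4 B=5 Z=7 R=6
Draw 7: a1=10.368, a2=0.511, a3=4.420, a0=15.299; τ=−ln(0.9739)/15.299=0.002 → t=0.338; u2·a0=0.0351·15.299=0.537 ≤ a1=10.368 → R1 fires; E=19 Y=4 B=5 Z=7 R=5
Draw 8: a1=8.640, a2=0.511, a3=4.420, a0=13.571; τ=−ln(0.3760)/13.571=0.072 → t=0.410; u2·a0=0.1310·13.571=1.778 ≤ a1=8.640 → R1 fires; E=21 Y=4 B=5 Z=7 R=4
Draw 9: a1=6.912, a2=0.511, a3=4.420, a0=11.843; τ=−ln(0.8383)/11.843=0.015 → t=0.425; u2·a0=0.8523·11.843=10.094; a1+a2=7.423 < 10.094 ≤ a1+…+a3=11.843 → R3 fires; E=22 Y=4 B=4 Z=7 R=4
Draw 10: a1=6.912, a2=0.511, a3=3.536, a0=10.959; τ=−ln(0.4436)/10.959=0.074 → t=0.499; u2·a0=0.3984·10.959=4.366 ≤ a1=6.912 → R1 fires; E=24 Y=4 B=4 Z=7 R=3
Draw 11: a1=5.184, a2=0.511, a3=3.536, a0=9.231; τ=−ln(0.9241)/9.231=0.009 → t=0.507; u2·a0=0.5346·9.231=4.935 ≤ a1=5.184 → R1 fires; E=26 Y=4 B=4 Z=7 R=2
Draw 12: a1=3.456, a2=0.511, a3=3.536, a0=7.503; τ=−ln(0.0194)/7.503=0.525 → t=1.033; u2·a0=0.0386·7.503=0.290 ≤ a1=3.456 → R1 fires; E=28 Y=4 B=4 Z=7 R=1
Draw 13: a1=1.728, a2=0.511, a3=3.536, a0=5.775; τ=−ln(0.1967)/5.775=0.282 → t=1.314; u2·a0=0.3181·5.775=1.837; a1=1.728 < 1.837 ≤ a1+a2=2.239 → R2 fires; E=30 Y=4 B=4 Z=6 R=2
Draw 14: a1=3.456, a2=0.438, a3=3.536, a0=7.430; τ=−ln(0.9944)/7.430=0.001 → t=1.315; u2·a0=0.2541·7.430=1.888 ≤ a1=3.456 → R1 fires; E=32 Y=4 B=4 Z=6 R=1
Draw 15: a1=1.728, a2=0.438, a3=3.536, a0=5.702; τ=−ln(0.3327)/5.702=0.193 → t=1.508 > T=1.45: stop.
At T=1.45: E=32 Y=4 B=4 Z=6 R=1; the largest is E.

Dominant species at T: E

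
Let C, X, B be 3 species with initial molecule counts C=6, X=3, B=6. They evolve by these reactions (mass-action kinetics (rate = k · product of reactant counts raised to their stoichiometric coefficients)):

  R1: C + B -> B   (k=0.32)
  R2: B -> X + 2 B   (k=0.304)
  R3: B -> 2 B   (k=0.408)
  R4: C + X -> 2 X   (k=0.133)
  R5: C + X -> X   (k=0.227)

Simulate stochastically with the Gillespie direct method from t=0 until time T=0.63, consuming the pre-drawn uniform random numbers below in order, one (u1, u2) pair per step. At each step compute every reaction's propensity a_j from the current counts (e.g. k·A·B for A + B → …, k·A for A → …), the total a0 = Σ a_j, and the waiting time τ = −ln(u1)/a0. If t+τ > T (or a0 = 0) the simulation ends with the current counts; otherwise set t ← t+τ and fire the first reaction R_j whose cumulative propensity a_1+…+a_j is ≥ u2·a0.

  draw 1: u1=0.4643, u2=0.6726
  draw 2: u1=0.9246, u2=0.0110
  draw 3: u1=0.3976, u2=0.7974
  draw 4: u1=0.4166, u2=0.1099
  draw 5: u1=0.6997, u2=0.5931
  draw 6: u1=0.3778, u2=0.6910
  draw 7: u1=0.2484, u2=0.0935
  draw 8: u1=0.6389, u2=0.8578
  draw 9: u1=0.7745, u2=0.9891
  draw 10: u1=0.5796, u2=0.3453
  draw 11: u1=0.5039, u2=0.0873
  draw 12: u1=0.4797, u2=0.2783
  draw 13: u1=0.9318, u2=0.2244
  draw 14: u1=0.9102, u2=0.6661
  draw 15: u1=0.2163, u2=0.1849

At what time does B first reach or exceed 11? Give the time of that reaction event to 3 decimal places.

Threshold first reached at t = 0.508

t=0.000: C=6 X=3 B=6
Draw 1: a1=11.520, a2=1.824, a3=2.448, a4=2.394, a5=4.086, a0=22.272; τ=−ln(0.4643)/22.272=0.034 → t=0.034; u2·a0=0.6726·22.272=14.980; a1+a2=13.344 < 14.980 ≤ a1+…+a3=15.792 → R3 fires; C=6 X=3 B=7
Draw 2: a1=13.440, a2=2.128, a3=2.856, a4=2.394, a5=4.086, a0=24.904; τ=−ln(0.9246)/24.904=0.003 → t=0.038; u2·a0=0.0110·24.904=0.274 ≤ a1=13.440 → R1 fires; C=5 X=3 B=7
Draw 3: a1=11.200, a2=2.128, a3=2.856, a4=1.995, a5=3.405, a0=21.584; τ=−ln(0.3976)/21.584=0.043 → t=0.080; u2·a0=0.7974·21.584=17.211; a1+…+a3=16.184 < 17.211 ≤ a1+…+a4=18.179 → R4 fires; C=4 X=4 B=7
Draw 4: a1=8.960, a2=2.128, a3=2.856, a4=2.128, a5=3.632, a0=19.704; τ=−ln(0.4166)/19.704=0.044 → t=0.125; u2·a0=0.1099·19.704=2.165 ≤ a1=8.960 → R1 fires; C=3 X=4 B=7
Draw 5: a1=6.720, a2=2.128, a3=2.856, a4=1.596, a5=2.724, a0=16.024; τ=−ln(0.6997)/16.024=0.022 → t=0.147; u2·a0=0.5931·16.024=9.504; a1+a2=8.848 < 9.504 ≤ a1+…+a3=11.704 → R3 fires; C=3 X=4 B=8
Draw 6: a1=7.680, a2=2.432, a3=3.264, a4=1.596, a5=2.724, a0=17.696; τ=−ln(0.3778)/17.696=0.055 → t=0.202; u2·a0=0.6910·17.696=12.228; a1+a2=10.112 < 12.228 ≤ a1+…+a3=13.376 → R3 fires; C=3 X=4 B=9
Draw 7: a1=8.640, a2=2.736, a3=3.672, a4=1.596, a5=2.724, a0=19.368; τ=−ln(0.2484)/19.368=0.072 → t=0.274; u2·a0=0.0935·19.368=1.811 ≤ a1=8.640 → R1 fires; C=2 X=4 B=9
Draw 8: a1=5.760, a2=2.736, a3=3.672, a4=1.064, a5=1.816, a0=15.048; τ=−ln(0.6389)/15.048=0.030 → t=0.304; u2·a0=0.8578·15.048=12.908; a1+…+a3=12.168 < 12.908 ≤ a1+…+a4=13.232 → R4 fires; C=1 X=5 B=9
Draw 9: a1=2.880, a2=2.736, a3=3.672, a4=0.665, a5=1.135, a0=11.088; τ=−ln(0.7745)/11.088=0.023 → t=0.327; u2·a0=0.9891·11.088=10.967; a1+…+a4=9.953 < 10.967 ≤ a1+…+a5=11.088 → R5 fires; C=0 X=5 B=9
Draw 10: a1=0.000, a2=2.736, a3=3.672, a4=0.000, a5=0.000, a0=6.408; τ=−ln(0.5796)/6.408=0.085 → t=0.412; u2·a0=0.3453·6.408=2.213; a1=0.000 < 2.213 ≤ a1+a2=2.736 → R2 fires; C=0 X=6 B=10
Draw 11: a1=0.000, a2=3.040, a3=4.080, a4=0.000, a5=0.000, a0=7.120; τ=−ln(0.5039)/7.120=0.096 → t=0.508; u2·a0=0.0873·7.120=0.622; a1=0.000 < 0.622 ≤ a1+a2=3.040 → R2 fires; C=0 X=7 B=11
Draw 12: a1=0.000, a2=3.344, a3=4.488, a4=0.000, a5=0.000, a0=7.832; τ=−ln(0.4797)/7.832=0.094 → t=0.602; u2·a0=0.2783·7.832=2.180; a1=0.000 < 2.180 ≤ a1+a2=3.344 → R2 fires; C=0 X=8 B=12
Draw 13: a1=0.000, a2=3.648, a3=4.896, a4=0.000, a5=0.000, a0=8.544; τ=−ln(0.9318)/8.544=0.008 → t=0.610; u2·a0=0.2244·8.544=1.917; a1=0.000 < 1.917 ≤ a1+a2=3.648 → R2 fires; C=0 X=9 B=13
Draw 14: a1=0.000, a2=3.952, a3=5.304, a4=0.000, a5=0.000, a0=9.256; τ=−ln(0.9102)/9.256=0.010 → t=0.620; u2·a0=0.6661·9.256=6.165; a1+a2=3.952 < 6.165 ≤ a1+…+a3=9.256 → R3 fires; C=0 X=9 B=14
Draw 15: a1=0.000, a2=4.256, a3=5.712, a4=0.000, a5=0.000, a0=9.968; τ=−ln(0.2163)/9.968=0.154 → t=0.774 > T=0.63: stop.
B first becomes ≥ 11 when it reaches 11 at the event at t=0.508.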